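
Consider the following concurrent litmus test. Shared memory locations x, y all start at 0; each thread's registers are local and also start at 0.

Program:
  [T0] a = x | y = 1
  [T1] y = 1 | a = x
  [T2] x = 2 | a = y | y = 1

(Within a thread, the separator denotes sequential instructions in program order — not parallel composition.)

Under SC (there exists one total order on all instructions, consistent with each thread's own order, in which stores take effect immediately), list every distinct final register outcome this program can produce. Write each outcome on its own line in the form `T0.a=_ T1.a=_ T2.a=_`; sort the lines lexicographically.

outcome vector order: (T0.a,T1.a,T2.a)
|SC outcomes| = 6

T0.a=0 T1.a=0 T2.a=1
T0.a=0 T1.a=2 T2.a=0
T0.a=0 T1.a=2 T2.a=1
T0.a=2 T1.a=0 T2.a=1
T0.a=2 T1.a=2 T2.a=0
T0.a=2 T1.a=2 T2.a=1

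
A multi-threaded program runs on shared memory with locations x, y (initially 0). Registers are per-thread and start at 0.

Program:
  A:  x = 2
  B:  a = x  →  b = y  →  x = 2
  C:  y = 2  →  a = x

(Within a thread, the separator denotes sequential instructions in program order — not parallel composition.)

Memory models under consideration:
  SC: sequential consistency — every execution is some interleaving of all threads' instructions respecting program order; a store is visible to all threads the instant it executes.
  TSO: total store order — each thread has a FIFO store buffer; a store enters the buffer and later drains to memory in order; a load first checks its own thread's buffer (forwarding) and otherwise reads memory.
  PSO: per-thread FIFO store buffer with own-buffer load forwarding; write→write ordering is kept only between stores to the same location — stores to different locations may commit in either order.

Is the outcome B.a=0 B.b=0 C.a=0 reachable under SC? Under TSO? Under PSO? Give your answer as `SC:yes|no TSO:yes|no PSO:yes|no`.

outcome vector order: (B.a,B.b,C.a)
SC (7): (0,0,0) (0,0,2) (0,2,0) (0,2,2) (2,0,2) (2,2,0) (2,2,2)
TSO (8): (0,0,0) (0,0,2) (0,2,0) (0,2,2) (2,0,0) (2,0,2) (2,2,0) (2,2,2)
PSO (8): (0,0,0) (0,0,2) (0,2,0) (0,2,2) (2,0,0) (2,0,2) (2,2,0) (2,2,2)
target (0,0,0) ∈ {SC,TSO,PSO}

SC:yes TSO:yes PSO:yes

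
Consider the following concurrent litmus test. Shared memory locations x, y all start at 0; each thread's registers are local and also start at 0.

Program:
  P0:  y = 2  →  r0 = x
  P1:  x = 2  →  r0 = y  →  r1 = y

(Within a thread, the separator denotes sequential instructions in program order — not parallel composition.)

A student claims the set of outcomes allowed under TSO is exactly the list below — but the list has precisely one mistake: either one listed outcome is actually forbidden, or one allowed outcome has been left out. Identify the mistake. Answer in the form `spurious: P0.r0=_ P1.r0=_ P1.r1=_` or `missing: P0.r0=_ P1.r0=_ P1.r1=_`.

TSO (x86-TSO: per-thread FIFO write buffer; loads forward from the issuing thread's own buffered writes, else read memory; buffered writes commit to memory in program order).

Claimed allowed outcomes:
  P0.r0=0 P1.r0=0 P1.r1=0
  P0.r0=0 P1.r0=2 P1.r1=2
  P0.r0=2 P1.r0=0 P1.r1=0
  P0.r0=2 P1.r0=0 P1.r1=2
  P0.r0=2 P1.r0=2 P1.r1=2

missing: P0.r0=0 P1.r0=0 P1.r1=2

outcome vector order: (P0.r0,P1.r0,P1.r1)
TSO: 6 outcomes — {<0 0 0> <0 0 2> <0 2 2> <2 0 0> <2 0 2> <2 2 2>}
TSO∖claimed = {<0 0 2>}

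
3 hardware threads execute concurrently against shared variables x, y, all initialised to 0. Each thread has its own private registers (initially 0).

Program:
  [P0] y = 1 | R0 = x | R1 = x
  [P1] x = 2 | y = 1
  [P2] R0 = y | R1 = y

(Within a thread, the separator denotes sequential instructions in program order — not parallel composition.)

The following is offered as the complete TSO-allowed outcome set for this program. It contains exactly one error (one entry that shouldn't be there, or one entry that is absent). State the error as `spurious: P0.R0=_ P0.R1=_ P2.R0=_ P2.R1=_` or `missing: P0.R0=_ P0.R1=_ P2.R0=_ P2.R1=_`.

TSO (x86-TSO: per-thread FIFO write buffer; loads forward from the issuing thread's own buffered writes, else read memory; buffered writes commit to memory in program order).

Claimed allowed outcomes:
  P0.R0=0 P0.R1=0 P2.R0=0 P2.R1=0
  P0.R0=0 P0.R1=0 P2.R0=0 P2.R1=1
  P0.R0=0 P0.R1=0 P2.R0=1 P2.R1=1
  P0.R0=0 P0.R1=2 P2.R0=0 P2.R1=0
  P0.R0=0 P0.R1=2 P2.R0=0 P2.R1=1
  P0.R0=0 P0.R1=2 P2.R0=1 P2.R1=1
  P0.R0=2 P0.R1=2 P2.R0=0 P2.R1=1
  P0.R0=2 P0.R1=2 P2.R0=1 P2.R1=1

missing: P0.R0=2 P0.R1=2 P2.R0=0 P2.R1=0

outcome vector order: (P0.R0,P0.R1,P2.R0,P2.R1)
TSO (9): 0000, 0001, 0011, 0200, 0201, 0211, 2200, 2201, 2211
TSO∖claimed = {2200}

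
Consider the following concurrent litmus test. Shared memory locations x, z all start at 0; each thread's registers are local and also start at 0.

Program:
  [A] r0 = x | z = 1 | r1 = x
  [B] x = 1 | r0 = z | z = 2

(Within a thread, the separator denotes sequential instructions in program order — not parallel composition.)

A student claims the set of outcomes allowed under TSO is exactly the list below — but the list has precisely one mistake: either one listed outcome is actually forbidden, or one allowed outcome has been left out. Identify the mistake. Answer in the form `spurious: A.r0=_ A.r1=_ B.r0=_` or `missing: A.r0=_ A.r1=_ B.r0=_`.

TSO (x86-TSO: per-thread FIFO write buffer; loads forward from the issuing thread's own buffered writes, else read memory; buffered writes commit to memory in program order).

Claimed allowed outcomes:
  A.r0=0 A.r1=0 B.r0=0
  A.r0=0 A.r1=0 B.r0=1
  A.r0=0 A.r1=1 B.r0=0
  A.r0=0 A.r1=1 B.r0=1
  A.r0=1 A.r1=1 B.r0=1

missing: A.r0=1 A.r1=1 B.r0=0

outcome vector order: (A.r0,A.r1,B.r0)
[TSO] allowed = {<0 0 0> <0 0 1> <0 1 0> <0 1 1> <1 1 0> <1 1 1>}
TSO∖claimed = {<1 1 0>}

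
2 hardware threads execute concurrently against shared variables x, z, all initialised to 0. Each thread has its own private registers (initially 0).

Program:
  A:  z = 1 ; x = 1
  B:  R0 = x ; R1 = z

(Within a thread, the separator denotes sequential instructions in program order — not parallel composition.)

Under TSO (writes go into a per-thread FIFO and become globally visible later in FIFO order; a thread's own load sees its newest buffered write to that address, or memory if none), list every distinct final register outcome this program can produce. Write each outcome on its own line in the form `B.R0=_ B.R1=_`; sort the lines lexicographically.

B.R0=0 B.R1=0
B.R0=0 B.R1=1
B.R0=1 B.R1=1

outcome vector order: (B.R0,B.R1)
|TSO outcomes| = 3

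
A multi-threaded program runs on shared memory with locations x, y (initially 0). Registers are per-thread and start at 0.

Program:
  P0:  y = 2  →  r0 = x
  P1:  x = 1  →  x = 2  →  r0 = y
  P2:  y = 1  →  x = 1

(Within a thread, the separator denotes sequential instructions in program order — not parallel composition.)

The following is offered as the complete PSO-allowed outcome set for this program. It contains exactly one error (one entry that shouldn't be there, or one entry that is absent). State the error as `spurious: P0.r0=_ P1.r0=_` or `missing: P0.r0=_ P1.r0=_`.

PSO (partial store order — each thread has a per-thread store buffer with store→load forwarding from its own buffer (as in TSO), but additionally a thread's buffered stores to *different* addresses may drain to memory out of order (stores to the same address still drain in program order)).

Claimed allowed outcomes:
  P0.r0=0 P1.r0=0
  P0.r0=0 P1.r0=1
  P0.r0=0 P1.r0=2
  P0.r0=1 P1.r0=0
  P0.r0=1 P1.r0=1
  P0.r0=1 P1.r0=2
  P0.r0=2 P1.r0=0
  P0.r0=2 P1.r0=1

outcome vector order: (P0.r0,P1.r0)
PSO: 9 outcomes — {0/0; 0/1; 0/2; 1/0; 1/1; 1/2; 2/0; 2/1; 2/2}
PSO∖claimed = {2/2}

missing: P0.r0=2 P1.r0=2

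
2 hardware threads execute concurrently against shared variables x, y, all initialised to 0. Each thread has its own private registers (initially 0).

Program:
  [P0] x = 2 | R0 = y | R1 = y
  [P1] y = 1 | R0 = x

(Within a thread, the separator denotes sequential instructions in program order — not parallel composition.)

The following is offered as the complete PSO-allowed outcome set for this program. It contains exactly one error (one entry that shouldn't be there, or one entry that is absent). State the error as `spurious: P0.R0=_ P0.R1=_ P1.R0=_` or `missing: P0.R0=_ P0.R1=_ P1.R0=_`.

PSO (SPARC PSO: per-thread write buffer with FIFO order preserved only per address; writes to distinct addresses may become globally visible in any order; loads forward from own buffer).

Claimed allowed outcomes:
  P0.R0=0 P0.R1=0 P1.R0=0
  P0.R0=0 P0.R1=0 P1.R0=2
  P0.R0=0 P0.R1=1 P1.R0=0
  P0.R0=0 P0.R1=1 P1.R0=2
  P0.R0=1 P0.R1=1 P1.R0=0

missing: P0.R0=1 P0.R1=1 P1.R0=2

outcome vector order: (P0.R0,P0.R1,P1.R0)
PSO (6): 0/0/0 0/0/2 0/1/0 0/1/2 1/1/0 1/1/2
PSO∖claimed = {1/1/2}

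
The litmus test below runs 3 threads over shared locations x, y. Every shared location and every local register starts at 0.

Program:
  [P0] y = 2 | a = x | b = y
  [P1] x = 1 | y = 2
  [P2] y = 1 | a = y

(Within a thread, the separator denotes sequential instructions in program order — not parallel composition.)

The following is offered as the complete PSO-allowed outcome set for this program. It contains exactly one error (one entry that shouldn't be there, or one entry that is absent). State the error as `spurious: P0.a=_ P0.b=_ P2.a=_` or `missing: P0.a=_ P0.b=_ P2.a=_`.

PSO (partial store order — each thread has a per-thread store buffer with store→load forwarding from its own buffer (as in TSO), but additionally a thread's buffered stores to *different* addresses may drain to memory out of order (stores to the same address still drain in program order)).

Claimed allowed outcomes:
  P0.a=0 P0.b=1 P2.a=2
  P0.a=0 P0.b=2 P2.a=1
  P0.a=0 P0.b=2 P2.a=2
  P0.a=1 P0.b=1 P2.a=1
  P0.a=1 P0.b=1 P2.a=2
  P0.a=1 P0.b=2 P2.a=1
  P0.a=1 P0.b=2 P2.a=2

missing: P0.a=0 P0.b=1 P2.a=1

outcome vector order: (P0.a,P0.b,P2.a)
[PSO] allowed = {011; 012; 021; 022; 111; 112; 121; 122}
PSO∖claimed = {011}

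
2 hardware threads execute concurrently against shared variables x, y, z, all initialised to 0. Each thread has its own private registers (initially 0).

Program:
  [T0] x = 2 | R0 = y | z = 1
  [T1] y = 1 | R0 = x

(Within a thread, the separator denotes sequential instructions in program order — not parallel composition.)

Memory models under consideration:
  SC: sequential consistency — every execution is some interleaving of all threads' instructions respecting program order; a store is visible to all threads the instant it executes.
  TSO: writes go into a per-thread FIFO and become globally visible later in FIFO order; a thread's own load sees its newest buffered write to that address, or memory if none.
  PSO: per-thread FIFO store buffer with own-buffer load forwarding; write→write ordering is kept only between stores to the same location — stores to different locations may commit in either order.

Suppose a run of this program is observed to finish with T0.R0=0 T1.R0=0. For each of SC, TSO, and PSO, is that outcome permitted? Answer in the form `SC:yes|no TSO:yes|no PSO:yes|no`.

SC:no TSO:yes PSO:yes

outcome vector order: (T0.R0,T1.R0)
SC: 3 outcomes — {(0,2), (1,0), (1,2)}
TSO: 4 outcomes — {(0,0), (0,2), (1,0), (1,2)}
PSO: 4 outcomes — {(0,0), (0,2), (1,0), (1,2)}
target (0,0) ∈ {TSO,PSO}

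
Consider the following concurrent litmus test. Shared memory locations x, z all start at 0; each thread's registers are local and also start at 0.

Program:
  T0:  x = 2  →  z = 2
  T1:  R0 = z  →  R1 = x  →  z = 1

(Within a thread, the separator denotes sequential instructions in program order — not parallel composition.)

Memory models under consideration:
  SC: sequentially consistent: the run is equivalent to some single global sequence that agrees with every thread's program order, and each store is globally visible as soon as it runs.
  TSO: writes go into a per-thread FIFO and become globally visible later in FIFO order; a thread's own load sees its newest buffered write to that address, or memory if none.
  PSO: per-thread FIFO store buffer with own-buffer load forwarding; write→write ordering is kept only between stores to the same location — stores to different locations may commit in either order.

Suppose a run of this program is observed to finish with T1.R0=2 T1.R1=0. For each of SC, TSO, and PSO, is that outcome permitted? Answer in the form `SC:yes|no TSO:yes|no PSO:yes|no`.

outcome vector order: (T1.R0,T1.R1)
[SC] allowed = {<0 0>, <0 2>, <2 2>}
[TSO] allowed = {<0 0>, <0 2>, <2 2>}
[PSO] allowed = {<0 0>, <0 2>, <2 0>, <2 2>}
target <2 0> ∈ {PSO}

SC:no TSO:no PSO:yes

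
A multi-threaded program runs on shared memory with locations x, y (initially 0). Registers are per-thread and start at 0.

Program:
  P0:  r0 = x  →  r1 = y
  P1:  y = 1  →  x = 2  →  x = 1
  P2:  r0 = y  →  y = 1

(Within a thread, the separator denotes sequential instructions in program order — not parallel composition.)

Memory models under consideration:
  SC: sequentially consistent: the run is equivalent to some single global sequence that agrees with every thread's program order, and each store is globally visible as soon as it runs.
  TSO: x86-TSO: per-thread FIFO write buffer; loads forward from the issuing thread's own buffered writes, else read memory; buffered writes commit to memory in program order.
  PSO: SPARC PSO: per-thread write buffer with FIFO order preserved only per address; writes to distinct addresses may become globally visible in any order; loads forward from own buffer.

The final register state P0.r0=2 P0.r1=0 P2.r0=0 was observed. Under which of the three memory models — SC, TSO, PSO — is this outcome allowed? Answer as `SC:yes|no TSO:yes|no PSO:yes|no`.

outcome vector order: (P0.r0,P0.r1,P2.r0)
[SC] allowed = {0/0/0 0/0/1 0/1/0 0/1/1 1/1/0 1/1/1 2/1/0 2/1/1}
[TSO] allowed = {0/0/0 0/0/1 0/1/0 0/1/1 1/1/0 1/1/1 2/1/0 2/1/1}
[PSO] allowed = {0/0/0 0/0/1 0/1/0 0/1/1 1/0/0 1/0/1 1/1/0 1/1/1 2/0/0 2/0/1 2/1/0 2/1/1}
target 2/0/0 ∈ {PSO}

SC:no TSO:no PSO:yes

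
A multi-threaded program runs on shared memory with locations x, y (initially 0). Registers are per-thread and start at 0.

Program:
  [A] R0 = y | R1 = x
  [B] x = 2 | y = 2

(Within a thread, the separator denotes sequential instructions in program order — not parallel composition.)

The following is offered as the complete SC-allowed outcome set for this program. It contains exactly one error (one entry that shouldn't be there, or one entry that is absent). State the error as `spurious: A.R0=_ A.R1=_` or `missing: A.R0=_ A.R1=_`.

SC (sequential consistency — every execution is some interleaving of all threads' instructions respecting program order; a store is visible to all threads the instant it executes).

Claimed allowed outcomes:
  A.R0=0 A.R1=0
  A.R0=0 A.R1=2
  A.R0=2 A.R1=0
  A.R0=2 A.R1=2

spurious: A.R0=2 A.R1=0

outcome vector order: (A.R0,A.R1)
under SC → <0 0> <0 2> <2 2>
claimed∖SC = {<2 0>}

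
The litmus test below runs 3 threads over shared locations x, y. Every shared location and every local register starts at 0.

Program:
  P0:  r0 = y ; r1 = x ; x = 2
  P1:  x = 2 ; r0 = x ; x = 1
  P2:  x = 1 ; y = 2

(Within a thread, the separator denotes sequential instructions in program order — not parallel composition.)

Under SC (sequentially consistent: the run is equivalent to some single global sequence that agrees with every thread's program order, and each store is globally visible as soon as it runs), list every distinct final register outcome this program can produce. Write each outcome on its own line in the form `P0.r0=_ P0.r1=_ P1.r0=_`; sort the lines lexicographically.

P0.r0=0 P0.r1=0 P1.r0=1
P0.r0=0 P0.r1=0 P1.r0=2
P0.r0=0 P0.r1=1 P1.r0=1
P0.r0=0 P0.r1=1 P1.r0=2
P0.r0=0 P0.r1=2 P1.r0=1
P0.r0=0 P0.r1=2 P1.r0=2
P0.r0=2 P0.r1=1 P1.r0=1
P0.r0=2 P0.r1=1 P1.r0=2
P0.r0=2 P0.r1=2 P1.r0=2

outcome vector order: (P0.r0,P0.r1,P1.r0)
|SC outcomes| = 9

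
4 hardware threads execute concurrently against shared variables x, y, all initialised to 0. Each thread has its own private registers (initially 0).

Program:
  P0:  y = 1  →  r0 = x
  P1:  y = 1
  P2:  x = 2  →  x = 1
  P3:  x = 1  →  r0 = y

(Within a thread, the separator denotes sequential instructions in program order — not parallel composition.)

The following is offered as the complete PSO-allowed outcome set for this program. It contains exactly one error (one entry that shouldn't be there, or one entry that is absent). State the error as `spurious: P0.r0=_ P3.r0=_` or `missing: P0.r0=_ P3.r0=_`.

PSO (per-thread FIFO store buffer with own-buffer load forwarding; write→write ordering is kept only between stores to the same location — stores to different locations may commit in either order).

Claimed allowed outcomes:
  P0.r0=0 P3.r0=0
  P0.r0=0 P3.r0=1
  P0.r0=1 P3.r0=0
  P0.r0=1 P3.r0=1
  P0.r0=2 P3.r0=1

missing: P0.r0=2 P3.r0=0

outcome vector order: (P0.r0,P3.r0)
under PSO → (0,0) (0,1) (1,0) (1,1) (2,0) (2,1)
PSO∖claimed = {(2,0)}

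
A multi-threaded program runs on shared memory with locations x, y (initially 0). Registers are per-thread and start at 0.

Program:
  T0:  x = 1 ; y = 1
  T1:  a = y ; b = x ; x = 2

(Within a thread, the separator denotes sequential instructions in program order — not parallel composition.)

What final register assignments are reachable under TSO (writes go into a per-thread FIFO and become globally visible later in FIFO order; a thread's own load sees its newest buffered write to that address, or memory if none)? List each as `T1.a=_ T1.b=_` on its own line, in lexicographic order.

T1.a=0 T1.b=0
T1.a=0 T1.b=1
T1.a=1 T1.b=1

outcome vector order: (T1.a,T1.b)
|TSO outcomes| = 3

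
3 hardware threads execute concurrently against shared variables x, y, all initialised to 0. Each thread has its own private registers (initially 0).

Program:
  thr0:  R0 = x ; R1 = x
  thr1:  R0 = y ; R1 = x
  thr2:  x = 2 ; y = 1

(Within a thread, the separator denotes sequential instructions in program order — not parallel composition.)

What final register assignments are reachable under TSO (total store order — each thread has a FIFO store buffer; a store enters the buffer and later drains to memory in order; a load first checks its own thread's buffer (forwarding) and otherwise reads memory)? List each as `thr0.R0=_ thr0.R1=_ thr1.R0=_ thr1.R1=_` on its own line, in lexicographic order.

outcome vector order: (thr0.R0,thr0.R1,thr1.R0,thr1.R1)
|TSO outcomes| = 9

thr0.R0=0 thr0.R1=0 thr1.R0=0 thr1.R1=0
thr0.R0=0 thr0.R1=0 thr1.R0=0 thr1.R1=2
thr0.R0=0 thr0.R1=0 thr1.R0=1 thr1.R1=2
thr0.R0=0 thr0.R1=2 thr1.R0=0 thr1.R1=0
thr0.R0=0 thr0.R1=2 thr1.R0=0 thr1.R1=2
thr0.R0=0 thr0.R1=2 thr1.R0=1 thr1.R1=2
thr0.R0=2 thr0.R1=2 thr1.R0=0 thr1.R1=0
thr0.R0=2 thr0.R1=2 thr1.R0=0 thr1.R1=2
thr0.R0=2 thr0.R1=2 thr1.R0=1 thr1.R1=2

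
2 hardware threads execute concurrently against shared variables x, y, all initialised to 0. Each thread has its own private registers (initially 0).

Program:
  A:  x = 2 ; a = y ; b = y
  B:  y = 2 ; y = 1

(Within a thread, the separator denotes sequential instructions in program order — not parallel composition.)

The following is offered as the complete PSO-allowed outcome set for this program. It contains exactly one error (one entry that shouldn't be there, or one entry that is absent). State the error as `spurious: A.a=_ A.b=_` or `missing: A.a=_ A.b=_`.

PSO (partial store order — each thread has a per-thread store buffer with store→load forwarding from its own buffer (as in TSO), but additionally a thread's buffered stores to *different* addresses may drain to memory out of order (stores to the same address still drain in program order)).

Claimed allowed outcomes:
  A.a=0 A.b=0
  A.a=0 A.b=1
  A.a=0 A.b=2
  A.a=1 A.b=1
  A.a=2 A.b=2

outcome vector order: (A.a,A.b)
PSO (6): <0 0>, <0 1>, <0 2>, <1 1>, <2 1>, <2 2>
PSO∖claimed = {<2 1>}

missing: A.a=2 A.b=1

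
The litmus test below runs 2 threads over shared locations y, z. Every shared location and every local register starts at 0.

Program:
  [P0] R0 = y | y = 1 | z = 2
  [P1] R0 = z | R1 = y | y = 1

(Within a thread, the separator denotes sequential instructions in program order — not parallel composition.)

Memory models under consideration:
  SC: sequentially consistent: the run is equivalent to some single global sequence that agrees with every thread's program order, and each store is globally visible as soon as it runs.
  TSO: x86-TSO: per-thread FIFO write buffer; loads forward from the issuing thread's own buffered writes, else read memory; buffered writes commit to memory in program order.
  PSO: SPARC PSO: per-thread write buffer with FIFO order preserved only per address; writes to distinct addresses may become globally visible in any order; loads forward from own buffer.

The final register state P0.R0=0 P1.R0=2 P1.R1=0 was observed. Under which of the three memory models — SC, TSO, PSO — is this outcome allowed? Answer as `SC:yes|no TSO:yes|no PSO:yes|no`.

SC:no TSO:no PSO:yes

outcome vector order: (P0.R0,P1.R0,P1.R1)
[SC] allowed = {000; 001; 021; 100}
[TSO] allowed = {000; 001; 021; 100}
[PSO] allowed = {000; 001; 020; 021; 100}
target 020 ∈ {PSO}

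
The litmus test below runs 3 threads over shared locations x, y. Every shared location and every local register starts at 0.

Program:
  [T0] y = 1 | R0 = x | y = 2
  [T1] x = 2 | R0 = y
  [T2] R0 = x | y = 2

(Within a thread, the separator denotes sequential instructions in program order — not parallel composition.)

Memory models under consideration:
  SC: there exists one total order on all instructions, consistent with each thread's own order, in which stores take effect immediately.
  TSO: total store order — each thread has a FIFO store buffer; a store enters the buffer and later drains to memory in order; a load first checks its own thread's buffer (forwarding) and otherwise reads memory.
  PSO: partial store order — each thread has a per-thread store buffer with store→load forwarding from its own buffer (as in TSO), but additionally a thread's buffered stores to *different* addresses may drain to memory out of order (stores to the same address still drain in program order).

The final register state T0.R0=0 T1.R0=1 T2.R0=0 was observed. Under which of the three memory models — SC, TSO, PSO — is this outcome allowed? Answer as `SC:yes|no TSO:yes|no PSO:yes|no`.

SC:yes TSO:yes PSO:yes

outcome vector order: (T0.R0,T1.R0,T2.R0)
under SC → (0,1,0), (0,1,2), (0,2,0), (0,2,2), (2,0,0), (2,0,2), (2,1,0), (2,1,2), (2,2,0), (2,2,2)
under TSO → (0,0,0), (0,0,2), (0,1,0), (0,1,2), (0,2,0), (0,2,2), (2,0,0), (2,0,2), (2,1,0), (2,1,2), (2,2,0), (2,2,2)
under PSO → (0,0,0), (0,0,2), (0,1,0), (0,1,2), (0,2,0), (0,2,2), (2,0,0), (2,0,2), (2,1,0), (2,1,2), (2,2,0), (2,2,2)
target (0,1,0) ∈ {SC,TSO,PSO}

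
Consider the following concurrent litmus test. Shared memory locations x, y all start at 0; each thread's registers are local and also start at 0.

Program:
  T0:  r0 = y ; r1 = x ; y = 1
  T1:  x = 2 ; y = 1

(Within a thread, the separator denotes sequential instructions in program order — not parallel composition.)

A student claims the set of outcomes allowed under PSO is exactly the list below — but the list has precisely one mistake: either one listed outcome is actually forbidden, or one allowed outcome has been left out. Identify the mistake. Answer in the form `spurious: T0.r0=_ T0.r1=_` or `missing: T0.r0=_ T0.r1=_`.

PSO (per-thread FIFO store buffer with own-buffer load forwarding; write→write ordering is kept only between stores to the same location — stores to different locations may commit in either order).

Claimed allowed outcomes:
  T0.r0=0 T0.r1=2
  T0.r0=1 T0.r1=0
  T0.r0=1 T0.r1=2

missing: T0.r0=0 T0.r1=0

outcome vector order: (T0.r0,T0.r1)
under PSO → (0,0) (0,2) (1,0) (1,2)
PSO∖claimed = {(0,0)}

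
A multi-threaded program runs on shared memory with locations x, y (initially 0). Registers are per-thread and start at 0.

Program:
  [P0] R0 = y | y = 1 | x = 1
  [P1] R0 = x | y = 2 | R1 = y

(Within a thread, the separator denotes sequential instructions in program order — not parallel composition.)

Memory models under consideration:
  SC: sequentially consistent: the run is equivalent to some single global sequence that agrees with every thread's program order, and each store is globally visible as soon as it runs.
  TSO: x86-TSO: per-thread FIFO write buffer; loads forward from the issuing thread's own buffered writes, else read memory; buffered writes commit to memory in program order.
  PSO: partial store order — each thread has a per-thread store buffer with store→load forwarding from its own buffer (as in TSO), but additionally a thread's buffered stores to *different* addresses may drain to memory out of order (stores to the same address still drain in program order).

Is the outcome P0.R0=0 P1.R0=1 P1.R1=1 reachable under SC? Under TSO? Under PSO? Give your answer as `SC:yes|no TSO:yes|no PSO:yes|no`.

outcome vector order: (P0.R0,P1.R0,P1.R1)
[SC] allowed = {<0 0 1>, <0 0 2>, <0 1 2>, <2 0 1>, <2 0 2>}
[TSO] allowed = {<0 0 1>, <0 0 2>, <0 1 2>, <2 0 1>, <2 0 2>}
[PSO] allowed = {<0 0 1>, <0 0 2>, <0 1 1>, <0 1 2>, <2 0 1>, <2 0 2>}
target <0 1 1> ∈ {PSO}

SC:no TSO:no PSO:yes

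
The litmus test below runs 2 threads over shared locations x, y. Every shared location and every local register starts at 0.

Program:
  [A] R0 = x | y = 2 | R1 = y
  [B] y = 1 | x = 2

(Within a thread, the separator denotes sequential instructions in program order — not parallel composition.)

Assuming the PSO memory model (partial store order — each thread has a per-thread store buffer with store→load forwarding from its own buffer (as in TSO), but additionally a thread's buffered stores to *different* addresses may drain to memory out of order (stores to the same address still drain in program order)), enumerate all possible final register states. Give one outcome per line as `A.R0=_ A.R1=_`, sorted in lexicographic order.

A.R0=0 A.R1=1
A.R0=0 A.R1=2
A.R0=2 A.R1=1
A.R0=2 A.R1=2

outcome vector order: (A.R0,A.R1)
|PSO outcomes| = 4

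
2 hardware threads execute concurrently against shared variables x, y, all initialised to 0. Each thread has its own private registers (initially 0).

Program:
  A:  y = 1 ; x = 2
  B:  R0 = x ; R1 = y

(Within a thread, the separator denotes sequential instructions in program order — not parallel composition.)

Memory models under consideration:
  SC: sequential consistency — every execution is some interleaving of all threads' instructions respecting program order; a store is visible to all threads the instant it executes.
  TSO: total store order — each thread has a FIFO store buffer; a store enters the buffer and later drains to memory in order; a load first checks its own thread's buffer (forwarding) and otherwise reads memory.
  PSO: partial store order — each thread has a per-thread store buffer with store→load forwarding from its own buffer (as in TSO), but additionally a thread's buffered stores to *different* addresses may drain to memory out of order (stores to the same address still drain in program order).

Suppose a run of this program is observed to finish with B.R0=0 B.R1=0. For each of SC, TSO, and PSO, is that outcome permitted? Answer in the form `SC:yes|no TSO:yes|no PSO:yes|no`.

outcome vector order: (B.R0,B.R1)
under SC → 0/0 0/1 2/1
under TSO → 0/0 0/1 2/1
under PSO → 0/0 0/1 2/0 2/1
target 0/0 ∈ {SC,TSO,PSO}

SC:yes TSO:yes PSO:yes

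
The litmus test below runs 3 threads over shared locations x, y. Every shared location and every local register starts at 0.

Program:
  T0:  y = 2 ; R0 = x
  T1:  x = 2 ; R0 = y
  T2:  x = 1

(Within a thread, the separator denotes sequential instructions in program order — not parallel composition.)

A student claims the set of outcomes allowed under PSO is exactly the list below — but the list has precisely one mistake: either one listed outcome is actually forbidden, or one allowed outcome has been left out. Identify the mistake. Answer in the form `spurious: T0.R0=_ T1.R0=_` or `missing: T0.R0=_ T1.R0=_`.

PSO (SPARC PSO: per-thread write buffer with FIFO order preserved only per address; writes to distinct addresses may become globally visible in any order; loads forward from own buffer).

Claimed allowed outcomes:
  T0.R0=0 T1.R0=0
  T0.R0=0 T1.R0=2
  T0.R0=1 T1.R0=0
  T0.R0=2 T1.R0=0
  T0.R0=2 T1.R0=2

outcome vector order: (T0.R0,T1.R0)
PSO: 6 outcomes — {0/0; 0/2; 1/0; 1/2; 2/0; 2/2}
PSO∖claimed = {1/2}

missing: T0.R0=1 T1.R0=2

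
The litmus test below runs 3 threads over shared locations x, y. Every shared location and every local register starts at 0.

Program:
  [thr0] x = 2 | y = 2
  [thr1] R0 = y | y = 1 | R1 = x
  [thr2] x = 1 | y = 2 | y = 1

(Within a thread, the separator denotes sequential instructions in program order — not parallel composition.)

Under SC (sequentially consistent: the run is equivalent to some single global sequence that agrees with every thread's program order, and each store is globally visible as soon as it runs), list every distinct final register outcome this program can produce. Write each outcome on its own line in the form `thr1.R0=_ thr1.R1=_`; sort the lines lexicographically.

outcome vector order: (thr1.R0,thr1.R1)
|SC outcomes| = 7

thr1.R0=0 thr1.R1=0
thr1.R0=0 thr1.R1=1
thr1.R0=0 thr1.R1=2
thr1.R0=1 thr1.R1=1
thr1.R0=1 thr1.R1=2
thr1.R0=2 thr1.R1=1
thr1.R0=2 thr1.R1=2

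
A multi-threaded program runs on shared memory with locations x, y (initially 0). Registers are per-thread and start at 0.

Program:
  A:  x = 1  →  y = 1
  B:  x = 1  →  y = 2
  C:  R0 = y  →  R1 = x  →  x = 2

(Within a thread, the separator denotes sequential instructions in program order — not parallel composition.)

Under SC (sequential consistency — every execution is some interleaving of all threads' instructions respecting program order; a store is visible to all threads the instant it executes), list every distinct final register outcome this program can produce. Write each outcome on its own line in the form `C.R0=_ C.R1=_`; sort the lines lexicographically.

C.R0=0 C.R1=0
C.R0=0 C.R1=1
C.R0=1 C.R1=1
C.R0=2 C.R1=1

outcome vector order: (C.R0,C.R1)
|SC outcomes| = 4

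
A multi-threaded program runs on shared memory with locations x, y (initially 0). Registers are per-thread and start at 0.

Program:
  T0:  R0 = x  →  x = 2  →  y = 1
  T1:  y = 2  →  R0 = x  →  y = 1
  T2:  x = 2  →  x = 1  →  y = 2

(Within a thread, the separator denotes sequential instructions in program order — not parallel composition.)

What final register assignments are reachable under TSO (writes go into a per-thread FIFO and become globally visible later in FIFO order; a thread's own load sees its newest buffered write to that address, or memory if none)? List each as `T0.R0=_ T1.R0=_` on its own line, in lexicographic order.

T0.R0=0 T1.R0=0
T0.R0=0 T1.R0=1
T0.R0=0 T1.R0=2
T0.R0=1 T1.R0=0
T0.R0=1 T1.R0=1
T0.R0=1 T1.R0=2
T0.R0=2 T1.R0=0
T0.R0=2 T1.R0=1
T0.R0=2 T1.R0=2

outcome vector order: (T0.R0,T1.R0)
|TSO outcomes| = 9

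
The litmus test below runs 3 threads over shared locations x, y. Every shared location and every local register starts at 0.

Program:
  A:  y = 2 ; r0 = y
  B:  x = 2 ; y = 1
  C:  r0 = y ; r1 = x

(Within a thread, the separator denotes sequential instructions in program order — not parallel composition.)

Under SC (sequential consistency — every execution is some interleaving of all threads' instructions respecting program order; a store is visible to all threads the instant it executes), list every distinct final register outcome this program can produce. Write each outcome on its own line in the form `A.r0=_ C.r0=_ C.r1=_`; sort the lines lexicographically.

A.r0=1 C.r0=0 C.r1=0
A.r0=1 C.r0=0 C.r1=2
A.r0=1 C.r0=1 C.r1=2
A.r0=1 C.r0=2 C.r1=0
A.r0=1 C.r0=2 C.r1=2
A.r0=2 C.r0=0 C.r1=0
A.r0=2 C.r0=0 C.r1=2
A.r0=2 C.r0=1 C.r1=2
A.r0=2 C.r0=2 C.r1=0
A.r0=2 C.r0=2 C.r1=2

outcome vector order: (A.r0,C.r0,C.r1)
|SC outcomes| = 10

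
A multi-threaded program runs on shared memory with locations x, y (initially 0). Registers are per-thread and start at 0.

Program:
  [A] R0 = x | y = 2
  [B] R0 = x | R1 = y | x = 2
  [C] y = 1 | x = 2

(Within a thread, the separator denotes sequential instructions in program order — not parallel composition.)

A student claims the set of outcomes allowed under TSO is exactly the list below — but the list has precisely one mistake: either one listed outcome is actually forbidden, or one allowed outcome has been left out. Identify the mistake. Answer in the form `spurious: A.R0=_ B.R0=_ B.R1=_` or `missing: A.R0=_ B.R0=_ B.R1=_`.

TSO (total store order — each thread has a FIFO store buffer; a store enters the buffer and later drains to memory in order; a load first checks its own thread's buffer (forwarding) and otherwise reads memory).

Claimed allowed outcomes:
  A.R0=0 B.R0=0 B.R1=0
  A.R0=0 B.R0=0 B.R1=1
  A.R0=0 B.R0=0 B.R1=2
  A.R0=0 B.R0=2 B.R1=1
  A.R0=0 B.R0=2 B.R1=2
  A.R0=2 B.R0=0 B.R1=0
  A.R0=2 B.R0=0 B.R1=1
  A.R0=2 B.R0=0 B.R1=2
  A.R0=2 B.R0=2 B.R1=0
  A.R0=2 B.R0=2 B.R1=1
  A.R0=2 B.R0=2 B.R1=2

outcome vector order: (A.R0,B.R0,B.R1)
TSO (10): 000, 001, 002, 021, 022, 200, 201, 202, 221, 222
claimed∖TSO = {220}

spurious: A.R0=2 B.R0=2 B.R1=0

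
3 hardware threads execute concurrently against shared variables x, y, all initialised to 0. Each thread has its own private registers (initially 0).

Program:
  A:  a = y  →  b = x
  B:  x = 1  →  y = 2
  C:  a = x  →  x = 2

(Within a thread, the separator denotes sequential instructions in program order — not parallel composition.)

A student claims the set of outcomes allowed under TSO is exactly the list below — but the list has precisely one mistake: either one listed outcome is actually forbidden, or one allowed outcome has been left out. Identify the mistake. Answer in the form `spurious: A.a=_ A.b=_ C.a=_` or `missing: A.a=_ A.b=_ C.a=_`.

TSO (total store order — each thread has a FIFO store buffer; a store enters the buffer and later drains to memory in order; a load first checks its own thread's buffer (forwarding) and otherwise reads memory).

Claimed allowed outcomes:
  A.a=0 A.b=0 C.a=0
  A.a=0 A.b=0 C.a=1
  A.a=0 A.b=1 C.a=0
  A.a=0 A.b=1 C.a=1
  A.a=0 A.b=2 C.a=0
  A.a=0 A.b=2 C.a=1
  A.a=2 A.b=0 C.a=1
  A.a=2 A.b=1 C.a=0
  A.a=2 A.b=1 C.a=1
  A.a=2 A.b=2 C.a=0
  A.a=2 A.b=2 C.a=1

spurious: A.a=2 A.b=0 C.a=1

outcome vector order: (A.a,A.b,C.a)
[TSO] allowed = {<0 0 0> <0 0 1> <0 1 0> <0 1 1> <0 2 0> <0 2 1> <2 1 0> <2 1 1> <2 2 0> <2 2 1>}
claimed∖TSO = {<2 0 1>}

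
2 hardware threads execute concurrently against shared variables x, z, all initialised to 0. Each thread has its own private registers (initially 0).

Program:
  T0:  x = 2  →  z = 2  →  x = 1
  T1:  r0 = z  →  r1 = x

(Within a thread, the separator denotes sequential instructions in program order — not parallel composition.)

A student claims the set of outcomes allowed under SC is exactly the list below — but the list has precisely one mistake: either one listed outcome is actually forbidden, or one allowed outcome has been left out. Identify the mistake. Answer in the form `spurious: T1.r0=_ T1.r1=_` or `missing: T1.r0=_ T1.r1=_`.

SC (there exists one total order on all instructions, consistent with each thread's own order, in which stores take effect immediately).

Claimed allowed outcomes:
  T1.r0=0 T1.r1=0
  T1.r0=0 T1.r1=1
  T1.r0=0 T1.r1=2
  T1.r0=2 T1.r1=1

outcome vector order: (T1.r0,T1.r1)
[SC] allowed = {<0 0>; <0 1>; <0 2>; <2 1>; <2 2>}
SC∖claimed = {<2 2>}

missing: T1.r0=2 T1.r1=2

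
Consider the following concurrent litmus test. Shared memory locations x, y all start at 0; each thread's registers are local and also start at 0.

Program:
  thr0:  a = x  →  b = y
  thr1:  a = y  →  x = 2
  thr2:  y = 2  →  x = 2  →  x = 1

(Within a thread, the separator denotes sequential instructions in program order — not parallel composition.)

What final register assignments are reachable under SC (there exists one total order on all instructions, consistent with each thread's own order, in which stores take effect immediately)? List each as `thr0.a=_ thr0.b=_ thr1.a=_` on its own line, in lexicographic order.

thr0.a=0 thr0.b=0 thr1.a=0
thr0.a=0 thr0.b=0 thr1.a=2
thr0.a=0 thr0.b=2 thr1.a=0
thr0.a=0 thr0.b=2 thr1.a=2
thr0.a=1 thr0.b=2 thr1.a=0
thr0.a=1 thr0.b=2 thr1.a=2
thr0.a=2 thr0.b=0 thr1.a=0
thr0.a=2 thr0.b=2 thr1.a=0
thr0.a=2 thr0.b=2 thr1.a=2

outcome vector order: (thr0.a,thr0.b,thr1.a)
|SC outcomes| = 9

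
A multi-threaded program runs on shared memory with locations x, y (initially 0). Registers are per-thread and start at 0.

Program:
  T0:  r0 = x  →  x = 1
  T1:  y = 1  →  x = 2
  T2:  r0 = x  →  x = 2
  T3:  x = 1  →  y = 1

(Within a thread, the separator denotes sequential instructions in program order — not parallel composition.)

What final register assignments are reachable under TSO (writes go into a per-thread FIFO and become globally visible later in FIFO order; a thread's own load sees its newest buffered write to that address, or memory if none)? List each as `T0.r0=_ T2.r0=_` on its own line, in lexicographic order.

outcome vector order: (T0.r0,T2.r0)
|TSO outcomes| = 9

T0.r0=0 T2.r0=0
T0.r0=0 T2.r0=1
T0.r0=0 T2.r0=2
T0.r0=1 T2.r0=0
T0.r0=1 T2.r0=1
T0.r0=1 T2.r0=2
T0.r0=2 T2.r0=0
T0.r0=2 T2.r0=1
T0.r0=2 T2.r0=2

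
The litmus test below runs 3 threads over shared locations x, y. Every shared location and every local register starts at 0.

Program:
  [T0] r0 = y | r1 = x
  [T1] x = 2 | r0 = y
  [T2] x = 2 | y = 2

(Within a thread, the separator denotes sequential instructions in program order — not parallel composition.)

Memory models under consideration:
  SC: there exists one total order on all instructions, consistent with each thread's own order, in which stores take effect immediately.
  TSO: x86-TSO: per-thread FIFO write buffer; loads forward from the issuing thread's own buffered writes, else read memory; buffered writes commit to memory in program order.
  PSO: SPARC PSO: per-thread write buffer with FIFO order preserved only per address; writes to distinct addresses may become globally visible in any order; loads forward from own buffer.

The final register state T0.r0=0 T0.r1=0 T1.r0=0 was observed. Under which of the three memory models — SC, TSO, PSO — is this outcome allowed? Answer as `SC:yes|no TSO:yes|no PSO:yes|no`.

SC:yes TSO:yes PSO:yes

outcome vector order: (T0.r0,T0.r1,T1.r0)
SC (6): 000, 002, 020, 022, 220, 222
TSO (6): 000, 002, 020, 022, 220, 222
PSO (8): 000, 002, 020, 022, 200, 202, 220, 222
target 000 ∈ {SC,TSO,PSO}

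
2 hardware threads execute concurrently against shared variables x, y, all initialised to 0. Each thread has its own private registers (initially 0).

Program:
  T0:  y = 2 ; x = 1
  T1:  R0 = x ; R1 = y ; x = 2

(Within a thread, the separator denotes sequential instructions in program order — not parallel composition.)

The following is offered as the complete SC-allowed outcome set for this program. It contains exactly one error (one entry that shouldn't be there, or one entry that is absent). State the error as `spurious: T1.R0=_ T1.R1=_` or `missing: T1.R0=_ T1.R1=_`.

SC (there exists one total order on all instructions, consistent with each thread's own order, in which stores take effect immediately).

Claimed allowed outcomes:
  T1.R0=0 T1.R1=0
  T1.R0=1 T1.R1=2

missing: T1.R0=0 T1.R1=2

outcome vector order: (T1.R0,T1.R1)
[SC] allowed = {<0 0>; <0 2>; <1 2>}
SC∖claimed = {<0 2>}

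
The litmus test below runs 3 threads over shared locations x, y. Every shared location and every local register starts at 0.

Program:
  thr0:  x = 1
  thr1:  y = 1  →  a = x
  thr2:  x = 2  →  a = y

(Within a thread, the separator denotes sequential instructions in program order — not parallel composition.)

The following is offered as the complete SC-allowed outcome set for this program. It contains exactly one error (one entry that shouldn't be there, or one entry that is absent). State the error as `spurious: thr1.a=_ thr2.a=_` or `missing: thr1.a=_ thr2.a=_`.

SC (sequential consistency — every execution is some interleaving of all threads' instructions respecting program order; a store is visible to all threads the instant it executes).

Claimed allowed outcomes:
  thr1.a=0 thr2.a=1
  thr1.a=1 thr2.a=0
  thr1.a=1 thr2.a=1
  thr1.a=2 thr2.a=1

outcome vector order: (thr1.a,thr2.a)
under SC → <0 1>, <1 0>, <1 1>, <2 0>, <2 1>
SC∖claimed = {<2 0>}

missing: thr1.a=2 thr2.a=0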